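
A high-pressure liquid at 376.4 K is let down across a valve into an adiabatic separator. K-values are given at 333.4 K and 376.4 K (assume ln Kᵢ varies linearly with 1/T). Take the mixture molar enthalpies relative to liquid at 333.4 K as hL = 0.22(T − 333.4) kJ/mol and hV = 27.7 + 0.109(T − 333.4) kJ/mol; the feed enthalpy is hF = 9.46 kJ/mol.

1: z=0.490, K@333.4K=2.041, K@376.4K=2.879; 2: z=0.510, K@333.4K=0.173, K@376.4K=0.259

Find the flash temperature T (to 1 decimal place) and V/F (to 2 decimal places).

T = 349.0 K, V/F = 0.23

Adiabatic flash: solve Rachford–Rice at each trial T, then check hF = ψ·hV(T) + (1−ψ)·hL(T).
  T = 333.4 K: K = (2.041, 0.173), RR gives ψ = 0.103, H_out = 2.842 kJ/mol
  T = 376.4 K: K = (2.879, 0.259), RR gives ψ = 0.390, H_out = 18.398 kJ/mol
  T = 354.9 K: K = (2.449, 0.214), RR gives ψ = 0.272, H_out = 11.610 kJ/mol
  T = 344.1 K: K = (2.241, 0.193), RR gives ψ = 0.196, H_out = 7.561 kJ/mol
  T = 349.5 K: K = (2.345, 0.204), RR gives ψ = 0.236, H_out = 9.657 kJ/mol
  T = 346.8 K: K = (2.293, 0.198), RR gives ψ = 0.217, H_out = 8.629 kJ/mol
  T = 348.1 K: K = (2.318, 0.201), RR gives ψ = 0.226, H_out = 9.128 kJ/mol
Linear interpolation between T = 348.1 (H_out = 9.128) and T = 349.5 (H_out = 9.657) on hF = 9.46 gives T ≈ 349.0 K, at which ψ = 0.23.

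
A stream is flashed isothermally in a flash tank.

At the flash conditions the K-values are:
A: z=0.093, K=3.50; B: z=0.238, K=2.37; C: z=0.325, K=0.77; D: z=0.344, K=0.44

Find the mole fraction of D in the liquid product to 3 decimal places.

Material balance + equilibrium reduce to Σ zᵢ(Kᵢ−1)/(1+V/F(Kᵢ−1)) = 0.
g(0) = ΣzᵢKᵢ − 1 = 0.291 and g(1) = 1 − Σzᵢ/Kᵢ = -0.331, so a root lies in (0, 1).
Newton–Raphson from V/F = 0.51:
  V/F = 0.510: g = -0.0602, g' = -0.501 → V/F = 0.390
  V/F = 0.390: g = 0.0018, g' = -0.536 → V/F = 0.393
Converged at V/F = 0.393.
Compositions from xᵢ = zᵢ/(1+V/F(Kᵢ−1)), yᵢ = Kᵢxᵢ:
  A: x = 0.047, y = 0.164
  B: x = 0.155, y = 0.367
  C: x = 0.357, y = 0.275
  D: x = 0.441, y = 0.194

x_D = 0.441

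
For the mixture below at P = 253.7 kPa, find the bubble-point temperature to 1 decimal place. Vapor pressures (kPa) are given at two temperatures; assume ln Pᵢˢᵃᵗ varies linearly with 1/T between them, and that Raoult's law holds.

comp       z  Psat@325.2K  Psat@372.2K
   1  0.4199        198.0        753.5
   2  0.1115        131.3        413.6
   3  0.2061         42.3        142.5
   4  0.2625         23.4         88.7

T = 353.0 K

Bubble-point temperature: ΣzᵢPᵢˢᵃᵗ(T) = P. Interpolate ln Pᵢˢᵃᵗ = aᵢ + bᵢ/T.
  T = 325.2 K: ΣzᵢPᵢˢᵃᵗ = 112.64 kPa
  T = 372.2 K: ΣzᵢPᵢˢᵃᵗ = 415.16 kPa
  T = 348.7 K: ΣzᵢPᵢˢᵃᵗ = 225.85 kPa
  T = 360.4 K: ΣzᵢPᵢˢᵃᵗ = 308.83 kPa
  T = 354.5 K: ΣzᵢPᵢˢᵃᵗ = 264.42 kPa
  T = 351.6 K: ΣzᵢPᵢˢᵃᵗ = 244.53 kPa
  T = 353.1 K: ΣzᵢPᵢˢᵃᵗ = 254.66 kPa
Interpolating between 351.6 K and 353.1 K gives T ≈ 353.0 K.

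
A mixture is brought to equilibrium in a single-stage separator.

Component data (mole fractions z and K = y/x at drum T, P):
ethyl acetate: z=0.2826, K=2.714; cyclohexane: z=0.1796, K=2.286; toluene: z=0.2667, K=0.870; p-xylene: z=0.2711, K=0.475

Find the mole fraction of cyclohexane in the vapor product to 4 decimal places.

y_cyclohexane = 0.1932

Let ψ = V/F and solve Σ zᵢ(Kᵢ−1)/(1+ψ(Kᵢ−1)) = 0.
Check two-phase: ΣzᵢKᵢ = 1.5383 > 1 and Σzᵢ/Kᵢ = 1.0600 > 1, so g(0) = 0.5383 > 0 and g(1) = -0.0600 < 0.
Newton iteration, ψ⁰ = 0.55:
  ψ = 0.5500: g = 0.14716, g' = -0.4748 → ψ = 0.8599
  ψ = 0.8599: g = 0.00696, g' = -0.4567 → ψ = 0.8752
  ψ = 0.8752: g = -0.00003, g' = -0.4601 → ψ = 0.8751
Converged at ψ = 0.8751.
Compositions from xᵢ = zᵢ/(1+ψ(Kᵢ−1)), yᵢ = Kᵢxᵢ:
  ethyl acetate: x = 0.1130, y = 0.3068
  cyclohexane: x = 0.0845, y = 0.1932
  toluene: x = 0.3009, y = 0.2618
  p-xylene: x = 0.5015, y = 0.2382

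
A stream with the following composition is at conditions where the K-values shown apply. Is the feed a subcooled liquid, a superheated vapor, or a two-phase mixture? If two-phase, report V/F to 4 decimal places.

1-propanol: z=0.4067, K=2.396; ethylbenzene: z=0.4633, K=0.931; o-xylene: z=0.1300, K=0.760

superheated vapor

ΣzᵢKᵢ = 1.5046; Σzᵢ/Kᵢ = 0.8384.
Since Σzᵢ/Kᵢ < 1 the mixture is above its dew point — single vapor phase.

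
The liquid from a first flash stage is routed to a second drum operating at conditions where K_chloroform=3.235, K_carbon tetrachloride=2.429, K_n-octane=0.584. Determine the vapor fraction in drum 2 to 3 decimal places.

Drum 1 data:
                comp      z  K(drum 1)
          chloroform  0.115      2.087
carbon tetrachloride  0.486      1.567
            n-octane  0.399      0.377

Drum 1:
Rachford–Rice: g(ψ₁) = Σ zᵢ(Kᵢ−1)/(1+ψ₁(Kᵢ−1)) = 0.
g(0) = ΣzᵢKᵢ − 1 = 0.152 and g(1) = 1 − Σzᵢ/Kᵢ = -0.424, so a root lies in (0, 1).
Iterate (Newton) starting at ψ₁ = 0.5:
  ψ₁ = 0.500: g = -0.0654, g' = -0.479 → ψ₁ = 0.363
  ψ₁ = 0.363: g = -0.0032, g' = -0.436 → ψ₁ = 0.356
Converged at ψ₁ = 0.356.
Drum-1 compositions:
  chloroform: x = 0.083, y = 0.173
  carbon tetrachloride: x = 0.404, y = 0.634
  n-octane: x = 0.513, y = 0.193
Drum-2 feed = drum-1 liquid: z₂ = (0.0829, 0.4044, 0.5127).
Drum 2:
Let ψ₂ = V/F and solve Σ zᵢ(Kᵢ−1)/(1+ψ₂(Kᵢ−1)) = 0.
Check two-phase: ΣzᵢKᵢ = 1.550 > 1 and Σzᵢ/Kᵢ = 1.070 > 1, so g(0) = 0.550 > 0 and g(1) = -0.070 < 0.
Newton–Raphson from ψ₂ = 0.5:
  ψ₂ = 0.500: g = 0.1553, g' = -0.515 → ψ₂ = 0.802
  ψ₂ = 0.802: g = 0.0157, g' = -0.432 → ψ₂ = 0.838
Converged at ψ₂ = 0.838.
  chloroform: x = 0.029, y = 0.093
  carbon tetrachloride: x = 0.184, y = 0.447
  n-octane: x = 0.787, y = 0.460

V/F (drum 2) = 0.838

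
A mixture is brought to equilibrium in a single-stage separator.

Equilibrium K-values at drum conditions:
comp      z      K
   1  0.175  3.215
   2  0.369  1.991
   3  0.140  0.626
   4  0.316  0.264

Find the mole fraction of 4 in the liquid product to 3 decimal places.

x_4 = 0.497

Rachford–Rice: g(V/F) = Σ zᵢ(Kᵢ−1)/(1+V/F(Kᵢ−1)) = 0.
g(0) = ΣzᵢKᵢ − 1 = 0.468 and g(1) = 1 − Σzᵢ/Kᵢ = -0.660, so a root lies in (0, 1).
Iterate (Newton) starting at V/F = 0.5:
  V/F = 0.500: g = -0.0040, g' = -0.814 → V/F = 0.495
Converged at V/F = 0.495.
Compositions from xᵢ = zᵢ/(1+V/F(Kᵢ−1)), yᵢ = Kᵢxᵢ:
  1: x = 0.083, y = 0.268
  2: x = 0.248, y = 0.493
  3: x = 0.172, y = 0.108
  4: x = 0.497, y = 0.131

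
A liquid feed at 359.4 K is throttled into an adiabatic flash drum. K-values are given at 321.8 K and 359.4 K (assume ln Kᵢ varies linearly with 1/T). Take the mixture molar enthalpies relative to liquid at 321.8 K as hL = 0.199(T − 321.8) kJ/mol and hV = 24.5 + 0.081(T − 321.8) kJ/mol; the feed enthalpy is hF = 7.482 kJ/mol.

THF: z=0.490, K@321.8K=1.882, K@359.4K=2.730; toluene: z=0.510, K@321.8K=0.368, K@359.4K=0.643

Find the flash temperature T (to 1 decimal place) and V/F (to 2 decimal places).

Adiabatic flash: solve Rachford–Rice at each trial T, then check hF = ψ·hV(T) + (1−ψ)·hL(T).
  T = 321.8 K: K = (1.882, 0.368), RR gives ψ = 0.197, H_out = 4.829 kJ/mol
  T = 359.4 K: K = (2.730, 0.643), RR gives ψ = 1.000, H_out = 27.546 kJ/mol
  T = 340.6 K: K = (2.290, 0.494), RR gives ψ = 0.573, H_out = 16.509 kJ/mol
  T = 331.2 K: K = (2.082, 0.428), RR gives ψ = 0.385, H_out = 10.886 kJ/mol
  T = 326.5 K: K = (1.981, 0.397), RR gives ψ = 0.293, H_out = 7.955 kJ/mol
  T = 324.1 K: K = (1.930, 0.382), RR gives ψ = 0.245, H_out = 6.389 kJ/mol
Linear interpolation between T = 324.1 (H_out = 6.389) and T = 326.5 (H_out = 7.955) on hF = 7.482 gives T ≈ 325.8 K, at which ψ = 0.28.

T = 325.8 K, V/F = 0.28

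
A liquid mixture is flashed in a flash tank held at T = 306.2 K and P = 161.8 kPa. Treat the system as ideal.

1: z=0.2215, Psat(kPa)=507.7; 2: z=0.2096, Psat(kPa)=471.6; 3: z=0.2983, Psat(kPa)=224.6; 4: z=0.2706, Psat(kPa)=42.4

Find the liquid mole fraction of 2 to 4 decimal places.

Raoult's law: Kᵢ = Pᵢˢᵃᵗ/P = Pᵢˢᵃᵗ/161.8.
  K_1 = 507.7/161.8 = 3.137824, K_2 = 471.6/161.8 = 2.914710, K_3 = 224.6/161.8 = 1.388133, K_4 = 42.4/161.8 = 0.262052
Newton iteration, ψ⁰ = 0.5:
  ψ = 0.5000: g = 0.21442, g' = -0.8387 → ψ = 0.7557
  ψ = 0.7557: g = -0.01684, g' = -1.0563 → ψ = 0.7397
  ψ = 0.7397: g = -0.00025, g' = -1.0252 → ψ = 0.7395
Converged at ψ = 0.7395.
Compositions from xᵢ = zᵢ/(1+ψ(Kᵢ−1)), yᵢ = Kᵢxᵢ:
  1: x = 0.0858, y = 0.2693
  2: x = 0.0868, y = 0.2529
  3: x = 0.2318, y = 0.3217
  4: x = 0.5956, y = 0.1561

x_2 = 0.0868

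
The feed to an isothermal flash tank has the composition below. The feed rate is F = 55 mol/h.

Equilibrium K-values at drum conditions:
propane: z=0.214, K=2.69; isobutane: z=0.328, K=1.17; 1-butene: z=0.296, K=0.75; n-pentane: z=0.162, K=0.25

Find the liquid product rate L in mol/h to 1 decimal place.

L = 31.5 mol/h

Iterate (Newton) starting at V/F = 0.5:
  V/F = 0.500: g = -0.0316, g' = -0.445 → V/F = 0.429
  V/F = 0.429: g = -0.0004, g' = -0.435 → V/F = 0.428
Converged at V/F = 0.428.
Then V = V/F·F = 0.4281·55 = 23.5 mol/h and L = F − V = 31.5 mol/h.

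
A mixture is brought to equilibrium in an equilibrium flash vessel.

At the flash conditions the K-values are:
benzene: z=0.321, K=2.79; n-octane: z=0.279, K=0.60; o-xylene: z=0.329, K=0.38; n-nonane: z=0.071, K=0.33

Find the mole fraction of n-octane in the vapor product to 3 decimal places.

Let ψ = V/F and solve Σ zᵢ(Kᵢ−1)/(1+ψ(Kᵢ−1)) = 0.
Feasibility: ΣzᵢKᵢ = 1.211, Σzᵢ/Kᵢ = 1.661 — both > 1, two phases present.
Newton iteration, ψ⁰ = 0.5:
  ψ = 0.500: g = -0.2034, g' = -0.694 → ψ = 0.207
  ψ = 0.207: g = 0.0085, g' = -0.810 → ψ = 0.217
Converged at ψ = 0.217.
Compositions from xᵢ = zᵢ/(1+ψ(Kᵢ−1)), yᵢ = Kᵢxᵢ:
  benzene: x = 0.231, y = 0.645
  n-octane: x = 0.306, y = 0.183
  o-xylene: x = 0.380, y = 0.144
  n-nonane: x = 0.083, y = 0.027

y_n-octane = 0.183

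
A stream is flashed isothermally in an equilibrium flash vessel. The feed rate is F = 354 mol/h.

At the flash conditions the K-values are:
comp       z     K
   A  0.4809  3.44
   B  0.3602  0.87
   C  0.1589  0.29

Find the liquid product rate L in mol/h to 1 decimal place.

L = 34.8 mol/h

Newton–Raphson from V/F = 0.45:
  V/F = 0.4500: g = 0.34377, g' = -0.8303 → V/F = 0.8640
  V/F = 0.8640: g = 0.03289, g' = -0.8402 → V/F = 0.9032
  V/F = 0.9032: g = -0.00128, g' = -0.9092 → V/F = 0.9018
Converged at V/F = 0.9018.
Then V = V/F·F = 0.9018·354 = 319.2 mol/h and L = F − V = 34.8 mol/h.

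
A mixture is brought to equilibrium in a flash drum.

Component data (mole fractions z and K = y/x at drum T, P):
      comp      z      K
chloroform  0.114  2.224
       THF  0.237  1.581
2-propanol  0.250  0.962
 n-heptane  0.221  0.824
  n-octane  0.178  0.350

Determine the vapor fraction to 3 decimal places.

Rachford–Rice: g(ψ) = Σ zᵢ(Kᵢ−1)/(1+ψ(Kᵢ−1)) = 0.
g(0) = ΣzᵢKᵢ − 1 = 0.113 and g(1) = 1 − Σzᵢ/Kᵢ = -0.238, so a root lies in (0, 1).
Newton–Raphson from ψ = 0.5:
  ψ = 0.500: g = -0.0305, g' = -0.287 → ψ = 0.394
  ψ = 0.394: g = -0.0008, g' = -0.275 → ψ = 0.391
Converged at ψ = 0.391.

ψ = 0.391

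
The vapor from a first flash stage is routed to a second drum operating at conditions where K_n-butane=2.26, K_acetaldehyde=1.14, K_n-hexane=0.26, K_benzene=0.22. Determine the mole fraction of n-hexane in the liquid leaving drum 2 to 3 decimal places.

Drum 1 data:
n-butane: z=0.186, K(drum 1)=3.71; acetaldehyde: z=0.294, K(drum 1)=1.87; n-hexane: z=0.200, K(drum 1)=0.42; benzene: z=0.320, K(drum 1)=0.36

x_n-hexane (drum 2) = 0.167

Drum 1:
Let ψ₁ = V/F and solve Σ zᵢ(Kᵢ−1)/(1+ψ₁(Kᵢ−1)) = 0.
g(0) = ΣzᵢKᵢ − 1 = 0.439 and g(1) = 1 − Σzᵢ/Kᵢ = -0.572, so a root lies in (0, 1).
Newton–Raphson from ψ₁ = 0.64:
  ψ₁ = 0.640: g = -0.1827, g' = -0.821 → ψ₁ = 0.417
  ψ₁ = 0.417: g = -0.0083, g' = -0.782 → ψ₁ = 0.407
Converged at ψ₁ = 0.407.
Drum-1 compositions:
  n-butane: x = 0.088, y = 0.328
  acetaldehyde: x = 0.217, y = 0.406
  n-hexane: x = 0.262, y = 0.110
  benzene: x = 0.433, y = 0.156
Drum-2 feed = drum-1 vapor: z₂ = (0.3282, 0.4061, 0.1099, 0.1557).
Drum 2:
Newton iteration, ψ₂⁰ = 0.51:
  ψ₂ = 0.510: g = -0.0275, g' = -0.617 → ψ₂ = 0.465
  ψ₂ = 0.465: g = -0.0007, g' = -0.588 → ψ₂ = 0.464
Converged at ψ₂ = 0.464.
  n-butane: x = 0.207, y = 0.468
  acetaldehyde: x = 0.381, y = 0.435
  n-hexane: x = 0.167, y = 0.044
  benzene: x = 0.244, y = 0.054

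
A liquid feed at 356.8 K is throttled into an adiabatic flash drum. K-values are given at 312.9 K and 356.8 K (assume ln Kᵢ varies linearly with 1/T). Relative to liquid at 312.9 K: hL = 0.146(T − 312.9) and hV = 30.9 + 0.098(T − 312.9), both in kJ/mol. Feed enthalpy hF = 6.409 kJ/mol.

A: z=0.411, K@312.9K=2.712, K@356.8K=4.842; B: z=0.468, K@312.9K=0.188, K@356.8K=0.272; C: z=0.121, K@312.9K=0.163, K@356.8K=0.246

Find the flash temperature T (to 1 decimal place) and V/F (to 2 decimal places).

Adiabatic flash: solve Rachford–Rice at each trial T, then check hF = ψ·hV(T) + (1−ψ)·hL(T).
  T = 312.9 K: K = (2.712, 0.188, 0.163), RR gives ψ = 0.159, H_out = 4.911 kJ/mol
  T = 356.8 K: K = (4.842, 0.272, 0.246), RR gives ψ = 0.407, H_out = 18.131 kJ/mol
  T = 334.9 K: K = (3.696, 0.229, 0.203), RR gives ψ = 0.311, H_out = 12.490 kJ/mol
  T = 323.9 K: K = (3.183, 0.208, 0.183), RR gives ψ = 0.246, H_out = 9.070 kJ/mol
  T = 318.4 K: K = (2.942, 0.198, 0.173), RR gives ψ = 0.206, H_out = 7.109 kJ/mol
  T = 315.6 K: K = (2.824, 0.193, 0.168), RR gives ψ = 0.183, H_out = 6.024 kJ/mol
  T = 317.0 K: K = (2.882, 0.195, 0.170), RR gives ψ = 0.195, H_out = 6.575 kJ/mol
Linear interpolation between T = 315.6 (H_out = 6.024) and T = 317.0 (H_out = 6.575) on hF = 6.409 gives T ≈ 316.6 K, at which ψ = 0.19.

T = 316.6 K, V/F = 0.19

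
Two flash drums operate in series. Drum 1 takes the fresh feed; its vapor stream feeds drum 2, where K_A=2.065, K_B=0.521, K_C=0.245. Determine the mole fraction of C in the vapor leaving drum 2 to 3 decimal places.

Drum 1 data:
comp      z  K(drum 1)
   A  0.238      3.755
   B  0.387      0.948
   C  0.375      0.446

y_C (drum 2) = 0.060

Drum 1:
Rachford–Rice: g(ψ₁) = Σ zᵢ(Kᵢ−1)/(1+ψ₁(Kᵢ−1)) = 0.
g(0) = ΣzᵢKᵢ − 1 = 0.428 and g(1) = 1 − Σzᵢ/Kᵢ = -0.312, so a root lies in (0, 1).
Iterate (Newton) starting at ψ₁ = 0.5:
  ψ₁ = 0.500: g = -0.0322, g' = -0.541 → ψ₁ = 0.440
  ψ₁ = 0.440: g = 0.0008, g' = -0.571 → ψ₁ = 0.442
Converged at ψ₁ = 0.442.
Drum-1 compositions:
  A: x = 0.107, y = 0.403
  B: x = 0.396, y = 0.376
  C: x = 0.497, y = 0.221
Drum-2 feed = drum-1 vapor: z₂ = (0.4030, 0.3755, 0.2215).
Drum 2:
Rachford–Rice: g(ψ₂) = Σ zᵢ(Kᵢ−1)/(1+ψ₂(Kᵢ−1)) = 0.
Feasibility: ΣzᵢKᵢ = 1.082, Σzᵢ/Kᵢ = 1.820 — both > 1, two phases present.
Newton–Raphson from ψ₂ = 0.43:
  ψ₂ = 0.430: g = -0.1797, g' = -0.628 → ψ₂ = 0.144
  ψ₂ = 0.144: g = -0.0087, g' = -0.602 → ψ₂ = 0.130
Converged at ψ₂ = 0.130.
  A: x = 0.354, y = 0.731
  B: x = 0.400, y = 0.209
  C: x = 0.246, y = 0.060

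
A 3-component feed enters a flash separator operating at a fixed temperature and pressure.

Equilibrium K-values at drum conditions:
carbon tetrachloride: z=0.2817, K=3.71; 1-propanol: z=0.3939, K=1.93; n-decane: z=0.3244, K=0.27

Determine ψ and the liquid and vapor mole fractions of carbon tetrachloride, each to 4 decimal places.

ψ = 0.7010, x_carbon tetrachloride = 0.0971, y_carbon tetrachloride = 0.3604

Let ψ = V/F and solve Σ zᵢ(Kᵢ−1)/(1+ψ(Kᵢ−1)) = 0.
Check two-phase: ΣzᵢKᵢ = 1.8929 > 1 and Σzᵢ/Kᵢ = 1.4815 > 1, so g(0) = 0.8929 > 0 and g(1) = -0.4815 < 0.
Newton–Raphson from ψ = 0.5:
  ψ = 0.5000: g = 0.20128, g' = -0.9605 → ψ = 0.7096
  ψ = 0.7096: g = -0.00942, g' = -1.1098 → ψ = 0.7011
  ψ = 0.7011: g = -0.00006, g' = -1.0961 → ψ = 0.7010
Converged at ψ = 0.7010.
Compositions from xᵢ = zᵢ/(1+ψ(Kᵢ−1)), yᵢ = Kᵢxᵢ:
  carbon tetrachloride: x = 0.0971, y = 0.3604
  1-propanol: x = 0.2384, y = 0.4602
  n-decane: x = 0.6644, y = 0.1794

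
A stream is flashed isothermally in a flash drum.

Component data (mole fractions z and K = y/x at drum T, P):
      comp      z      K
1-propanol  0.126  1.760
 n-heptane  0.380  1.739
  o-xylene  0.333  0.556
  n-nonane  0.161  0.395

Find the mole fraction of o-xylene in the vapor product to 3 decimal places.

y_o-xylene = 0.219

Iterate (Newton) starting at V/F = 0.5:
  V/F = 0.500: g = -0.0552, g' = -0.378 → V/F = 0.354
  V/F = 0.354: g = -0.0013, g' = -0.363 → V/F = 0.350
Converged at V/F = 0.350.
Compositions from xᵢ = zᵢ/(1+V/F(Kᵢ−1)), yᵢ = Kᵢxᵢ:
  1-propanol: x = 0.100, y = 0.175
  n-heptane: x = 0.302, y = 0.525
  o-xylene: x = 0.394, y = 0.219
  n-nonane: x = 0.204, y = 0.081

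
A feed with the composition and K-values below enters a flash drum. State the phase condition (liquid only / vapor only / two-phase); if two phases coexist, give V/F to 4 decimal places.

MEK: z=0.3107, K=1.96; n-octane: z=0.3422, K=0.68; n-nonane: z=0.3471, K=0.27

liquid only

ΣzᵢKᵢ = 0.9354; Σzᵢ/Kᵢ = 1.9473.
Since ΣzᵢKᵢ < 1 the mixture is below its bubble point — single liquid phase.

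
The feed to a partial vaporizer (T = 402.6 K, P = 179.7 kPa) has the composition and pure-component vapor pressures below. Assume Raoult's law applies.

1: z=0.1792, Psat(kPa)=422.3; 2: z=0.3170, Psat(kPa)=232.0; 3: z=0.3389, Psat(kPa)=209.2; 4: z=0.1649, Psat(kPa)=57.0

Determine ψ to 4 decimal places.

Raoult's law: Kᵢ = Pᵢˢᵃᵗ/P = Pᵢˢᵃᵗ/179.7.
  K_1 = 422.3/179.7 = 2.350028, K_2 = 232.0/179.7 = 1.291041, K_3 = 209.2/179.7 = 1.164162, K_4 = 57.0/179.7 = 0.317195
Let ψ = V/F and solve Σ zᵢ(Kᵢ−1)/(1+ψ(Kᵢ−1)) = 0.
g(0) = ΣzᵢKᵢ − 1 = 0.2772 and g(1) = 1 − Σzᵢ/Kᵢ = -0.1328, so a root lies in (0, 1).
Iterate (Newton) starting at ψ = 0.5:
  ψ = 0.5000: g = 0.10542, g' = -0.3219 → ψ = 0.8275
  ψ = 0.8275: g = -0.02124, g' = -0.5037 → ψ = 0.7853
  ψ = 0.7853: g = -0.00097, g' = -0.4593 → ψ = 0.7832
Converged at ψ = 0.7832.

ψ = 0.7832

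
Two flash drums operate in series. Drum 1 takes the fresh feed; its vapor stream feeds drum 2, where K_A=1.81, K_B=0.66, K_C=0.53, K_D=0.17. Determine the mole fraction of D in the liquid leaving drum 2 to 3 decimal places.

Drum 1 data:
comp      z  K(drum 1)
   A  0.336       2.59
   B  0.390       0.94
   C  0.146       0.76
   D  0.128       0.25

Drum 1:
Newton–Raphson from ψ₁ = 0.5:
  ψ₁ = 0.500: g = 0.0801, g' = -0.460 → ψ₁ = 0.674
  ψ₁ = 0.674: g = -0.0024, g' = -0.506 → ψ₁ = 0.669
Converged at ψ₁ = 0.669.
Drum-1 compositions:
  A: x = 0.163, y = 0.422
  B: x = 0.406, y = 0.382
  C: x = 0.174, y = 0.132
  D: x = 0.257, y = 0.064
Drum-2 feed = drum-1 vapor: z₂ = (0.4216, 0.3819, 0.1322, 0.0642).
Drum 2:
Let ψ₂ = V/F and solve Σ zᵢ(Kᵢ−1)/(1+ψ₂(Kᵢ−1)) = 0.
g(0) = ΣzᵢKᵢ − 1 = 0.096 and g(1) = 1 − Σzᵢ/Kᵢ = -0.439, so a root lies in (0, 1).
Newton–Raphson from ψ₂ = 0.5:
  ψ₂ = 0.500: g = -0.0857, g' = -0.383 → ψ₂ = 0.276
  ψ₂ = 0.276: g = -0.0049, g' = -0.352 → ψ₂ = 0.263
Converged at ψ₂ = 0.263.
  A: x = 0.348, y = 0.629
  B: x = 0.419, y = 0.277
  C: x = 0.151, y = 0.080
  D: x = 0.082, y = 0.014

x_D (drum 2) = 0.082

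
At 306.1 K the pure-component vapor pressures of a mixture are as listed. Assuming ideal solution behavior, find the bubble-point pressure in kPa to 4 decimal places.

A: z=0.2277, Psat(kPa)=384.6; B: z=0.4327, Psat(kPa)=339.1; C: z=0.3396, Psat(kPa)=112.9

At the bubble point ψ → 0, so ΣzᵢKᵢ = 1 with Kᵢ = Pᵢˢᵃᵗ/P ⇒ P = ΣzᵢPᵢˢᵃᵗ.
P = 0.2277·384.6 + 0.4327·339.1 + 0.3396·112.9 = 272.6428 kPa

Pbub = 272.6428 kPa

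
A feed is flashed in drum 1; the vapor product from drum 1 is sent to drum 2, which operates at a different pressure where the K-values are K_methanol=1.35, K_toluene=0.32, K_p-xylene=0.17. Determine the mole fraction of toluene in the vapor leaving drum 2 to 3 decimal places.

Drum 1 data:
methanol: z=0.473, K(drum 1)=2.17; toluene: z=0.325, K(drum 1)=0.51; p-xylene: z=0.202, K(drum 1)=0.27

y_toluene (drum 2) = 0.076

Drum 1:
Material balance + equilibrium reduce to Σ zᵢ(Kᵢ−1)/(1+ψ₁(Kᵢ−1)) = 0.
Check two-phase: ΣzᵢKᵢ = 1.247 > 1 and Σzᵢ/Kᵢ = 1.603 > 1, so g(0) = 0.247 > 0 and g(1) = -0.603 < 0.
Iterate (Newton) starting at ψ₁ = 0.5:
  ψ₁ = 0.500: g = -0.0940, g' = -0.662 → ψ₁ = 0.358
  ψ₁ = 0.358: g = -0.0027, g' = -0.634 → ψ₁ = 0.354
Converged at ψ₁ = 0.354.
Drum-1 compositions:
  methanol: x = 0.335, y = 0.726
  toluene: x = 0.393, y = 0.200
  p-xylene: x = 0.272, y = 0.074
Drum-2 feed = drum-1 vapor: z₂ = (0.7260, 0.2005, 0.0735).
Drum 2:
Let ψ₂ = V/F and solve Σ zᵢ(Kᵢ−1)/(1+ψ₂(Kᵢ−1)) = 0.
g(0) = ΣzᵢKᵢ − 1 = 0.057 and g(1) = 1 − Σzᵢ/Kᵢ = -0.597, so a root lies in (0, 1).
Newton–Raphson from ψ₂ = 0.56:
  ψ₂ = 0.560: g = -0.1218, g' = -0.481 → ψ₂ = 0.307
  ψ₂ = 0.307: g = -0.0247, g' = -0.312 → ψ₂ = 0.228
  ψ₂ = 0.228: g = -0.0012, g' = -0.283 → ψ₂ = 0.223
Converged at ψ₂ = 0.223.
  methanol: x = 0.673, y = 0.909
  toluene: x = 0.236, y = 0.076
  p-xylene: x = 0.090, y = 0.015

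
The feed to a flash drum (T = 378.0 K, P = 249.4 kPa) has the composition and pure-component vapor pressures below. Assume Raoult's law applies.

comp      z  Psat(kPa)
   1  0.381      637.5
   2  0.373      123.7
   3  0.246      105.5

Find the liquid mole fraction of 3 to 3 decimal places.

x_3 = 0.301

Raoult's law: Kᵢ = Pᵢˢᵃᵗ/P = Pᵢˢᵃᵗ/249.4.
  K_1 = 637.5/249.4 = 2.55613, K_2 = 123.7/249.4 = 0.49599, K_3 = 105.5/249.4 = 0.42302
Newton–Raphson from ψ = 0.45:
  ψ = 0.450: g = -0.0862, g' = -0.627 → ψ = 0.313
  ψ = 0.313: g = 0.0025, g' = -0.673 → ψ = 0.316
Converged at ψ = 0.316.
Compositions from xᵢ = zᵢ/(1+ψ(Kᵢ−1)), yᵢ = Kᵢxᵢ:
  1: x = 0.255, y = 0.653
  2: x = 0.444, y = 0.220
  3: x = 0.301, y = 0.127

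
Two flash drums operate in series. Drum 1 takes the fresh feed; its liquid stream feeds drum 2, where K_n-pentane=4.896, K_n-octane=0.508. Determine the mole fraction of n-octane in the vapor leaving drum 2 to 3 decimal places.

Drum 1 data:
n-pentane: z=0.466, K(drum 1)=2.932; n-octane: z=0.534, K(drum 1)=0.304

Drum 1:
Material balance + equilibrium reduce to Σ zᵢ(Kᵢ−1)/(1+ψ₁(Kᵢ−1)) = 0.
g(0) = ΣzᵢKᵢ − 1 = 0.529 and g(1) = 1 − Σzᵢ/Kᵢ = -0.916, so a root lies in (0, 1).
Newton iteration, ψ₁⁰ = 0.5:
  ψ₁ = 0.500: g = -0.1121, g' = -1.059 → ψ₁ = 0.394
  ψ₁ = 0.394: g = -0.0010, g' = -1.052 → ψ₁ = 0.393
Converged at ψ₁ = 0.393.
Drum-1 compositions:
  n-pentane: x = 0.265, y = 0.777
  n-octane: x = 0.735, y = 0.223
Drum-2 feed = drum-1 liquid: z₂ = (0.2648, 0.7352).
Drum 2:
Binary case is linear: z₁(K₁−1)(1+ψ₂(K₂−1)) + z₂(K₂−1)(1+ψ₂(K₁−1)) = 0
⇒ ψ₂ = [z₁(K₁−1)+z₂(K₂−1)] / [−(K₁−1)(K₂−1)] = 0.6701/1.9168 = 0.350
  n-pentane: x = 0.112, y = 0.549
  n-octane: x = 0.888, y = 0.451

y_n-octane (drum 2) = 0.451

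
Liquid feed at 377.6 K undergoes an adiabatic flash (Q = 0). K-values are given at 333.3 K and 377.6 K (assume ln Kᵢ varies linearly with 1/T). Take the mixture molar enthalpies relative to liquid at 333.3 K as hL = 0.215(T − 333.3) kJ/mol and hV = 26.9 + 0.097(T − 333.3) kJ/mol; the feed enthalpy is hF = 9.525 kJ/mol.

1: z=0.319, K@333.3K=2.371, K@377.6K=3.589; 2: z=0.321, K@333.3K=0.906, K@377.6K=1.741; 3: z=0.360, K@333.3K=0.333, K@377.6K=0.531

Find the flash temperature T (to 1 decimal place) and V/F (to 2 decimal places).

Adiabatic flash: solve Rachford–Rice at each trial T, then check hF = ψ·hV(T) + (1−ψ)·hL(T).
  T = 333.3 K: K = (2.371, 0.906, 0.333), RR gives ψ = 0.262, H_out = 7.041 kJ/mol
  T = 377.6 K: K = (3.589, 1.741, 0.531), RR gives ψ = 1.000, H_out = 31.197 kJ/mol
  T = 355.5 K: K = (2.956, 1.283, 0.427), RR gives ψ = 0.690, H_out = 21.537 kJ/mol
  T = 344.4 K: K = (2.657, 1.084, 0.379), RR gives ψ = 0.483, H_out = 14.740 kJ/mol
  T = 338.9 K: K = (2.514, 0.993, 0.356), RR gives ψ = 0.375, H_out = 11.042 kJ/mol
  T = 336.1 K: K = (2.442, 0.949, 0.344), RR gives ψ = 0.319, H_out = 9.072 kJ/mol
  T = 337.5 K: K = (2.478, 0.971, 0.350), RR gives ψ = 0.347, H_out = 10.064 kJ/mol
Linear interpolation between T = 336.1 (H_out = 9.072) and T = 337.5 (H_out = 10.064) on hF = 9.525 gives T ≈ 336.7 K, at which ψ = 0.33.

T = 336.7 K, V/F = 0.33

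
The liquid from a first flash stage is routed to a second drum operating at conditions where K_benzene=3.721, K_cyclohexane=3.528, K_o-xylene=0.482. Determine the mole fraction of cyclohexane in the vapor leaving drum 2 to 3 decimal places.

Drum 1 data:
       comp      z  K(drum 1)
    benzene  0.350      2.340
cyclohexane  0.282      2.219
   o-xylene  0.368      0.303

Drum 1:
Material balance + equilibrium reduce to Σ zᵢ(Kᵢ−1)/(1+ψ₁(Kᵢ−1)) = 0.
g(0) = ΣzᵢKᵢ − 1 = 0.556 and g(1) = 1 − Σzᵢ/Kᵢ = -0.491, so a root lies in (0, 1).
Newton iteration, ψ₁⁰ = 0.5:
  ψ₁ = 0.500: g = 0.1007, g' = -0.808 → ψ₁ = 0.625
  ψ₁ = 0.625: g = -0.0038, g' = -0.882 → ψ₁ = 0.620
Converged at ψ₁ = 0.620.
Drum-1 compositions:
  benzene: x = 0.191, y = 0.447
  cyclohexane: x = 0.161, y = 0.356
  o-xylene: x = 0.648, y = 0.196
Drum-2 feed = drum-1 liquid: z₂ = (0.1911, 0.1606, 0.6483).
Drum 2:
Newton–Raphson from ψ₂ = 0.5:
  ψ₂ = 0.500: g = -0.0536, g' = -0.771 → ψ₂ = 0.431
  ψ₂ = 0.431: g = 0.0017, g' = -0.824 → ψ₂ = 0.433
Converged at ψ₂ = 0.433.
  benzene: x = 0.088, y = 0.327
  cyclohexane: x = 0.077, y = 0.271
  o-xylene: x = 0.836, y = 0.403

y_cyclohexane (drum 2) = 0.271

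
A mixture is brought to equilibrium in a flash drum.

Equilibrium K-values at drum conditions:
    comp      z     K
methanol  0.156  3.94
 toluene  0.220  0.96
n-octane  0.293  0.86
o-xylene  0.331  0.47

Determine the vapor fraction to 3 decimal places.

ψ = 0.269

Rachford–Rice: g(ψ) = Σ zᵢ(Kᵢ−1)/(1+ψ(Kᵢ−1)) = 0.
Check two-phase: ΣzᵢKᵢ = 1.233 > 1 and Σzᵢ/Kᵢ = 1.314 > 1, so g(0) = 0.233 > 0 and g(1) = -0.314 < 0.
Newton–Raphson from ψ = 0.32:
  ψ = 0.320: g = -0.0268, g' = -0.499 → ψ = 0.266
  ψ = 0.266: g = 0.0015, g' = -0.557 → ψ = 0.269
Converged at ψ = 0.269.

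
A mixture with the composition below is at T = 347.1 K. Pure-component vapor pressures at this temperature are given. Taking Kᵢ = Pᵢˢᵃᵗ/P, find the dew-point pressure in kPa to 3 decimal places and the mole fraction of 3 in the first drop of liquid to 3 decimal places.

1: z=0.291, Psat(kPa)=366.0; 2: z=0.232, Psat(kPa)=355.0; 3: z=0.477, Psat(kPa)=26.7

At the dew point ψ → 1, so Σzᵢ/Kᵢ = 1 with Kᵢ = Pᵢˢᵃᵗ/P ⇒ 1/P = Σzᵢ/Pᵢˢᵃᵗ.
1/P = 0.291/366.0 + 0.232/355.0 + 0.477/26.7 = 0.019314 ⇒ P = 51.777 kPa
xᵢ = zᵢP/Pᵢˢᵃᵗ ⇒ x_3 = 0.477·51.777/26.7 = 0.925

Pdew = 51.777 kPa, x_3 = 0.925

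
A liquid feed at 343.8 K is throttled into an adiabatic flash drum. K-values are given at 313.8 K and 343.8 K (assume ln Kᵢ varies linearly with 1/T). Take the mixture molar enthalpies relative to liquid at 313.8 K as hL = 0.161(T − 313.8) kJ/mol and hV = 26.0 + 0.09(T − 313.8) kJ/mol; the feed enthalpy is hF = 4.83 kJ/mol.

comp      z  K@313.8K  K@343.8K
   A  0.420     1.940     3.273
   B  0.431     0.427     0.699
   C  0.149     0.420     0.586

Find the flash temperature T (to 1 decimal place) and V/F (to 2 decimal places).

T = 315.7 K, V/F = 0.17

Adiabatic flash: solve Rachford–Rice at each trial T, then check hF = ψ·hV(T) + (1−ψ)·hL(T).
  T = 313.8 K: K = (1.940, 0.427, 0.420), RR gives ψ = 0.114, H_out = 2.955 kJ/mol
  T = 343.8 K: K = (3.273, 0.699, 0.586), RR gives ψ = 1.000, H_out = 28.700 kJ/mol
  T = 328.8 K: K = (2.550, 0.553, 0.500), RR gives ψ = 0.536, H_out = 15.783 kJ/mol
  T = 321.3 K: K = (2.231, 0.487, 0.459), RR gives ψ = 0.337, H_out = 9.778 kJ/mol
  T = 317.6 K: K = (2.084, 0.457, 0.440), RR gives ψ = 0.232, H_out = 6.583 kJ/mol
  T = 315.7 K: K = (2.011, 0.442, 0.430), RR gives ψ = 0.175, H_out = 4.824 kJ/mol
Linear interpolation between T = 315.7 (H_out = 4.824) and T = 317.6 (H_out = 6.583) on hF = 4.83 gives T ≈ 315.7 K, at which ψ = 0.17.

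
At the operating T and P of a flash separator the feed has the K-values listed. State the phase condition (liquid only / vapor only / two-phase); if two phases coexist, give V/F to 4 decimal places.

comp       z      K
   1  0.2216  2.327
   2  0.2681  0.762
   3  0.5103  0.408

liquid only

ΣzᵢKᵢ = 0.9282; Σzᵢ/Kᵢ = 1.6978.
Since ΣzᵢKᵢ < 1 the mixture is below its bubble point — single liquid phase.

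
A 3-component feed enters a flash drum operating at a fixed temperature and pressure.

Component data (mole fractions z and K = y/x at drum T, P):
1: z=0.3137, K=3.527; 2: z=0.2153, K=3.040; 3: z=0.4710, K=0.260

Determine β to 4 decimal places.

Iterate (Newton) starting at β = 0.4:
  β = 0.4000: g = 0.14100, g' = -1.2875 → β = 0.5095
  β = 0.5095: g = 0.00241, g' = -1.2628 → β = 0.5114
Converged at β = 0.5114.

β = 0.5114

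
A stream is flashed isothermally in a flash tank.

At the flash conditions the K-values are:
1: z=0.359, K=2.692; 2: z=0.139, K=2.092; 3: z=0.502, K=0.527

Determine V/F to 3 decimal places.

Material balance + equilibrium reduce to Σ zᵢ(Kᵢ−1)/(1+V/F(Kᵢ−1)) = 0.
Check two-phase: ΣzᵢKᵢ = 1.522 > 1 and Σzᵢ/Kᵢ = 1.152 > 1, so g(0) = 0.522 > 0 and g(1) = -0.152 < 0.
Newton–Raphson from V/F = 0.64:
  V/F = 0.640: g = 0.0404, g' = -0.525 → V/F = 0.717
  V/F = 0.717: g = 0.0003, g' = -0.519 → V/F = 0.718
Converged at V/F = 0.718.

V/F = 0.718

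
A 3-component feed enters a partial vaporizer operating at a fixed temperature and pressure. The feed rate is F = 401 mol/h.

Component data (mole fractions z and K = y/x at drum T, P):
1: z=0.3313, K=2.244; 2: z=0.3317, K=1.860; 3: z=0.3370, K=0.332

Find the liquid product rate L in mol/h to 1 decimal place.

Let ψ = V/F and solve Σ zᵢ(Kᵢ−1)/(1+ψ(Kᵢ−1)) = 0.
g(0) = ΣzᵢKᵢ − 1 = 0.4723 and g(1) = 1 − Σzᵢ/Kᵢ = -0.3410, so a root lies in (0, 1).
Newton iteration, ψ⁰ = 0.57:
  ψ = 0.5700: g = 0.06904, g' = -0.6782 → ψ = 0.6718
  ψ = 0.6718: g = -0.00307, g' = -0.7456 → ψ = 0.6677
Converged at ψ = 0.6677.
Then V = ψ·F = 0.6677·401 = 267.7 mol/h and L = F − V = 133.3 mol/h.

L = 133.3 mol/h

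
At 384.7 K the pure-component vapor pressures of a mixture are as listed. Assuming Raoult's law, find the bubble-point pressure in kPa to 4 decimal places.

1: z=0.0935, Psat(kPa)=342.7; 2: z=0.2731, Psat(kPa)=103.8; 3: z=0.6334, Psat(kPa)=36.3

Pbub = 83.3826 kPa

At the bubble point ψ → 0, so ΣzᵢKᵢ = 1 with Kᵢ = Pᵢˢᵃᵗ/P ⇒ P = ΣzᵢPᵢˢᵃᵗ.
P = 0.0935·342.7 + 0.2731·103.8 + 0.6334·36.3 = 83.3826 kPa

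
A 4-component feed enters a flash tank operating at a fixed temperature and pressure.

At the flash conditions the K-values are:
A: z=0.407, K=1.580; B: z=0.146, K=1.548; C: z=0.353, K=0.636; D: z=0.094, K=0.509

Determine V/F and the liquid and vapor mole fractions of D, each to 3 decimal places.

V/F = 0.625, x_D = 0.136, y_D = 0.069

Material balance + equilibrium reduce to Σ zᵢ(Kᵢ−1)/(1+V/F(Kᵢ−1)) = 0.
g(0) = ΣzᵢKᵢ − 1 = 0.141 and g(1) = 1 − Σzᵢ/Kᵢ = -0.092, so a root lies in (0, 1).
Iterate (Newton) starting at V/F = 0.5:
  V/F = 0.500: g = 0.0275, g' = -0.219 → V/F = 0.626
  V/F = 0.626: g = -0.0002, g' = -0.224 → V/F = 0.625
Converged at V/F = 0.625.
Compositions from xᵢ = zᵢ/(1+V/F(Kᵢ−1)), yᵢ = Kᵢxᵢ:
  A: x = 0.299, y = 0.472
  B: x = 0.109, y = 0.168
  C: x = 0.457, y = 0.291
  D: x = 0.136, y = 0.069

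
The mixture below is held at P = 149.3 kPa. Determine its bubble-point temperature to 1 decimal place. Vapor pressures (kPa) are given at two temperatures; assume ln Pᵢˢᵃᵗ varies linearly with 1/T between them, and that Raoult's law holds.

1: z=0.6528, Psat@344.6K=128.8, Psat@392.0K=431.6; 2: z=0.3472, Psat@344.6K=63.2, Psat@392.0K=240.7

T = 356.5 K

Bubble-point temperature: ΣzᵢPᵢˢᵃᵗ(T) = P. Interpolate ln Pᵢˢᵃᵗ = aᵢ + bᵢ/T.
  T = 344.6 K: ΣzᵢPᵢˢᵃᵗ = 106.02 kPa
  T = 392.0 K: ΣzᵢPᵢˢᵃᵗ = 365.32 kPa
  T = 368.3 K: ΣzᵢPᵢˢᵃᵗ = 204.73 kPa
  T = 356.5 K: ΣzᵢPᵢˢᵃᵗ = 149.14 kPa
  T = 362.4 K: ΣzᵢPᵢˢᵃᵗ = 175.18 kPa
  T = 359.4 K: ΣzᵢPᵢˢᵃᵗ = 161.52 kPa
Interpolating between 356.5 K and 359.4 K gives T ≈ 356.5 K.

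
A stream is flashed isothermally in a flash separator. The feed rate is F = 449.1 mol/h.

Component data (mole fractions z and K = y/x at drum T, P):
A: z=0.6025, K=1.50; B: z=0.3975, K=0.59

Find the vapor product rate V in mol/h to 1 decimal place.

V = 302.9 mol/h

Binary case is linear: z₁(K₁−1)(1+ψ(K₂−1)) + z₂(K₂−1)(1+ψ(K₁−1)) = 0
⇒ ψ = [z₁(K₁−1)+z₂(K₂−1)] / [−(K₁−1)(K₂−1)] = 0.13828/0.20500 = 0.6745
Then V = ψ·F = 0.6745·449.1 = 302.9 mol/h and L = F − V = 146.2 mol/h.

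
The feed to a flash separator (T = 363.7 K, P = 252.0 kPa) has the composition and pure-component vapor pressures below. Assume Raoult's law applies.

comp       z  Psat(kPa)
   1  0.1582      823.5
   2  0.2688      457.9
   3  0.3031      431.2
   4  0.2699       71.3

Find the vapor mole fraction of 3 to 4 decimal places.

y_3 = 0.3399

Raoult's law: Kᵢ = Pᵢˢᵃᵗ/P = Pᵢˢᵃᵗ/252.0.
  K_1 = 823.5/252.0 = 3.267857, K_2 = 457.9/252.0 = 1.817063, K_3 = 431.2/252.0 = 1.711111, K_4 = 71.3/252.0 = 0.282937
Material balance + equilibrium reduce to Σ zᵢ(Kᵢ−1)/(1+V/F(Kᵢ−1)) = 0.
g(0) = ΣzᵢKᵢ − 1 = 0.6004 and g(1) = 1 − Σzᵢ/Kᵢ = -0.3274, so a root lies in (0, 1).
Newton iteration, V/F⁰ = 0.5:
  V/F = 0.5000: g = 0.18135, g' = -0.6898 → V/F = 0.7629
  V/F = 0.7629: g = -0.02084, g' = -0.9181 → V/F = 0.7402
  V/F = 0.7402: g = -0.00045, g' = -0.8792 → V/F = 0.7397
Converged at V/F = 0.7397.
Compositions from xᵢ = zᵢ/(1+V/F(Kᵢ−1)), yᵢ = Kᵢxᵢ:
  1: x = 0.0591, y = 0.1931
  2: x = 0.1675, y = 0.3044
  3: x = 0.1986, y = 0.3399
  4: x = 0.5747, y = 0.1626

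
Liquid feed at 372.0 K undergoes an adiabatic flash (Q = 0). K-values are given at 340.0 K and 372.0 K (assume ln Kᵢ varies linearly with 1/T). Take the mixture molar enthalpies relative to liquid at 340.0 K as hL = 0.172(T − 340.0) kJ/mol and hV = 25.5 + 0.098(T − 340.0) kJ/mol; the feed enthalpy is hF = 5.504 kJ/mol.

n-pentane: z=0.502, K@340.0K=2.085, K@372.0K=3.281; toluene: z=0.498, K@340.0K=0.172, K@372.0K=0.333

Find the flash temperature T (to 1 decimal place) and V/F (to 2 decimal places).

T = 343.1 K, V/F = 0.20

Adiabatic flash: solve Rachford–Rice at each trial T, then check hF = ψ·hV(T) + (1−ψ)·hL(T).
  T = 340.0 K: K = (2.085, 0.172), RR gives ψ = 0.147, H_out = 3.756 kJ/mol
  T = 372.0 K: K = (3.281, 0.333), RR gives ψ = 0.534, H_out = 17.863 kJ/mol
  T = 356.0 K: K = (2.642, 0.243), RR gives ψ = 0.360, H_out = 11.502 kJ/mol
  T = 348.0 K: K = (2.354, 0.205), RR gives ψ = 0.264, H_out = 7.944 kJ/mol
  T = 344.0 K: K = (2.217, 0.188), RR gives ψ = 0.209, H_out = 5.956 kJ/mol
  T = 342.0 K: K = (2.150, 0.180), RR gives ψ = 0.179, H_out = 4.887 kJ/mol
  T = 343.0 K: K = (2.183, 0.184), RR gives ψ = 0.194, H_out = 5.428 kJ/mol
Linear interpolation between T = 343.0 (H_out = 5.428) and T = 344.0 (H_out = 5.956) on hF = 5.504 gives T ≈ 343.1 K, at which ψ = 0.20.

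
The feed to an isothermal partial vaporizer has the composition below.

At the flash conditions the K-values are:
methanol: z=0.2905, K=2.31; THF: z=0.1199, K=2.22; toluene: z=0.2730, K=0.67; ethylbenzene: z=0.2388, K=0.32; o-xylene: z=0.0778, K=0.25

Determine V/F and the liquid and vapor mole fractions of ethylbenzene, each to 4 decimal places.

V/F = 0.3016, x_ethylbenzene = 0.3004, y_ethylbenzene = 0.0961

Rachford–Rice: g(V/F) = Σ zᵢ(Kᵢ−1)/(1+V/F(Kᵢ−1)) = 0.
Feasibility: ΣzᵢKᵢ = 1.2160, Σzᵢ/Kᵢ = 1.6447 — both > 1, two phases present.
Newton iteration, V/F⁰ = 0.35:
  V/F = 0.3500: g = -0.03065, g' = -0.6306 → V/F = 0.3014
  V/F = 0.3014: g = 0.00010, g' = -0.6360 → V/F = 0.3016
Converged at V/F = 0.3016.
Compositions from xᵢ = zᵢ/(1+V/F(Kᵢ−1)), yᵢ = Kᵢxᵢ:
  methanol: x = 0.2082, y = 0.4810
  THF: x = 0.0877, y = 0.1946
  toluene: x = 0.3032, y = 0.2031
  ethylbenzene: x = 0.3004, y = 0.0961
  o-xylene: x = 0.1005, y = 0.0251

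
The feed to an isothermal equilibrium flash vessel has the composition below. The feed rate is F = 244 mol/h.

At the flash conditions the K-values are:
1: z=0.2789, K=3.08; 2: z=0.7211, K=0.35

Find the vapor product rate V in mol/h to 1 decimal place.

Material balance + equilibrium reduce to Σ zᵢ(Kᵢ−1)/(1+V/F(Kᵢ−1)) = 0.
g(0) = ΣzᵢKᵢ − 1 = 0.1114 and g(1) = 1 − Σzᵢ/Kᵢ = -1.1508, so a root lies in (0, 1).
Newton iteration, V/F⁰ = 0.5:
  V/F = 0.5000: g = -0.41002, g' = -0.9586 → V/F = 0.0723
  V/F = 0.0723: g = 0.01248, g' = -1.2473 → V/F = 0.0823
  V/F = 0.0823: g = 0.00014, g' = -1.2198 → V/F = 0.0824
Converged at V/F = 0.0824.
Then V = V/F·F = 0.0824·244 = 20.1 mol/h and L = F − V = 223.9 mol/h.

V = 20.1 mol/h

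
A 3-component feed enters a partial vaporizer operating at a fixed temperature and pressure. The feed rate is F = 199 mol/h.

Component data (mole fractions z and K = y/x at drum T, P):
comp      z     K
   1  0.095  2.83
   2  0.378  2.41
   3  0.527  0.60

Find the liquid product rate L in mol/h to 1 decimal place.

Let ψ = V/F and solve Σ zᵢ(Kᵢ−1)/(1+ψ(Kᵢ−1)) = 0.
g(0) = ΣzᵢKᵢ − 1 = 0.496 and g(1) = 1 − Σzᵢ/Kᵢ = -0.069, so a root lies in (0, 1).
Newton iteration, ψ⁰ = 0.64:
  ψ = 0.640: g = 0.0769, g' = -0.427 → ψ = 0.820
  ψ = 0.820: g = 0.0031, g' = -0.399 → ψ = 0.828
Converged at ψ = 0.828.
Then V = ψ·F = 0.8276·199 = 164.7 mol/h and L = F − V = 34.3 mol/h.

L = 34.3 mol/h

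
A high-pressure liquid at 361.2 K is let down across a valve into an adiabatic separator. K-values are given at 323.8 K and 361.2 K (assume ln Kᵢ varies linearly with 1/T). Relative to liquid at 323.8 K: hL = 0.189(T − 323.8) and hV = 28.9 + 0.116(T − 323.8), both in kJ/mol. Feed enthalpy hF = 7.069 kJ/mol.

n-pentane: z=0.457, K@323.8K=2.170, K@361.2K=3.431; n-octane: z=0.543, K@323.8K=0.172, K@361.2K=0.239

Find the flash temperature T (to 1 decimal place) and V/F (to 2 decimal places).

Adiabatic flash: solve Rachford–Rice at each trial T, then check hF = ψ·hV(T) + (1−ψ)·hL(T).
  T = 323.8 K: K = (2.170, 0.172), RR gives ψ = 0.088, H_out = 2.538 kJ/mol
  T = 361.2 K: K = (3.431, 0.239), RR gives ψ = 0.377, H_out = 16.939 kJ/mol
  T = 342.5 K: K = (2.763, 0.205), RR gives ψ = 0.267, H_out = 10.873 kJ/mol
  T = 333.1 K: K = (2.455, 0.188), RR gives ψ = 0.190, H_out = 7.110 kJ/mol
  T = 328.5 K: K = (2.312, 0.180), RR gives ψ = 0.143, H_out = 4.983 kJ/mol
  T = 330.8 K: K = (2.383, 0.184), RR gives ψ = 0.167, H_out = 6.075 kJ/mol
Linear interpolation between T = 330.8 (H_out = 6.075) and T = 333.1 (H_out = 7.110) on hF = 7.069 gives T ≈ 333.0 K, at which ψ = 0.19.

T = 333.0 K, V/F = 0.19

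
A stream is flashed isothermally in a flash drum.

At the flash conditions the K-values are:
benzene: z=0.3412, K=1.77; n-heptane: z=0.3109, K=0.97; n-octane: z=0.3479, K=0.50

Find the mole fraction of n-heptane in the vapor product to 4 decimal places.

Newton–Raphson from ψ = 0.5:
  ψ = 0.5000: g = -0.05171, g' = -0.2604 → ψ = 0.3014
  ψ = 0.3014: g = -0.00099, g' = -0.2541 → ψ = 0.2975
Converged at ψ = 0.2975.
Compositions from xᵢ = zᵢ/(1+ψ(Kᵢ−1)), yᵢ = Kᵢxᵢ:
  benzene: x = 0.2776, y = 0.4914
  n-heptane: x = 0.3137, y = 0.3043
  n-octane: x = 0.4087, y = 0.2043

y_n-heptane = 0.3043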